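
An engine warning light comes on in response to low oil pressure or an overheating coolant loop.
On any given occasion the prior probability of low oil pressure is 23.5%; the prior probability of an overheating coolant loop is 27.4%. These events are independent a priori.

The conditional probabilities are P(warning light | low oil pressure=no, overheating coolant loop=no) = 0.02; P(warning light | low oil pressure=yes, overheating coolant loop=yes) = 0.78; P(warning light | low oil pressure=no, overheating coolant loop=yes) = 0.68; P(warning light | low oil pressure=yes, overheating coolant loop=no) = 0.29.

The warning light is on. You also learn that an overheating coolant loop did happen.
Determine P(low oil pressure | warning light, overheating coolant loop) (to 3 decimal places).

Enumerate both values of low oil pressure and weight by the priors:
  P(warning light | overheating coolant loop) = 0.68·0.765 + 0.78·0.235
        = 0.520200 + 0.183300 = 0.703500
Keeping only the low oil pressure-present terms gives 0.183300, so
  P(low oil pressure | warning light, overheating coolant loop) = 0.183300 / 0.703500 ≈ 0.261

P(low oil pressure | warning light, overheating coolant loop) ≈ 0.261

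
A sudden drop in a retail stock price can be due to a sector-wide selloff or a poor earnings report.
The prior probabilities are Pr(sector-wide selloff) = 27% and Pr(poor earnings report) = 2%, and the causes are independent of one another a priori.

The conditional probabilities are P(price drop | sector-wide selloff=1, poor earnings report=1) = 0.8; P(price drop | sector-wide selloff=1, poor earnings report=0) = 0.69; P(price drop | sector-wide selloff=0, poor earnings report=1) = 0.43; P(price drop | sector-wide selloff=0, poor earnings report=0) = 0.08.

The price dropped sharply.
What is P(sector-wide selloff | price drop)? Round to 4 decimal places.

P(sector-wide selloff | price drop) ≈ 0.7464

P(price drop) = 0.08*0.73*0.98 + 0.43*0.73*0.02 + 0.69*0.27*0.98 + 0.8*0.27*0.02 = 0.057232 + 0.006278 + 0.182574 + 0.004320 = 0.250404
Restricting to configurations with sector-wide selloff present: 0.182574 + 0.004320 = 0.186894.
P(sector-wide selloff | price drop) = 0.186894 / 0.250404 ≈ 0.7464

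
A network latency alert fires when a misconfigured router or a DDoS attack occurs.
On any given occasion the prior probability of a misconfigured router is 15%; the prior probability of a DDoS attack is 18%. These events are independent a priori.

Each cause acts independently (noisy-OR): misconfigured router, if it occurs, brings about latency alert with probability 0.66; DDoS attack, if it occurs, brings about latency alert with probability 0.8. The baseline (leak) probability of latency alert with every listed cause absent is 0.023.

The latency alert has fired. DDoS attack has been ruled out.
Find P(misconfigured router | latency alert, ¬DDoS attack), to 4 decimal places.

Under noisy-OR, P(latency alert | causes) = 1 − (1−0.023)·∏(1−qᵢ) over the active causes.
Numerator (weight on configurations with misconfigured router): 0.66782×0.15 = 0.100173
Denominator P(latency alert | ¬DDoS attack): 0.023×0.85 + 0.66782×0.15 = 0.119723
Posterior = 0.100173 / 0.119723 ≈ 0.8367

P(misconfigured router | latency alert, ¬DDoS attack) ≈ 0.8367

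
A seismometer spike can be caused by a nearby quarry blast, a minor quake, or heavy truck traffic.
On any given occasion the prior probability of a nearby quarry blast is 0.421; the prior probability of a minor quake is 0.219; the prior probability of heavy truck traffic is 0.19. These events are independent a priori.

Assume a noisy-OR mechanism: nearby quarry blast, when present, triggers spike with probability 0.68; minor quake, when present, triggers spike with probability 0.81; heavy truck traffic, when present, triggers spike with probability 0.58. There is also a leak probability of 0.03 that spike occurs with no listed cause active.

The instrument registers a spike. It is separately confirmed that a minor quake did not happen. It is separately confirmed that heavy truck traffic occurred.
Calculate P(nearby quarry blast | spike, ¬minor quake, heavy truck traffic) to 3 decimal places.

Under noisy-OR, P(spike | causes) = 1 − (1−0.03)·∏(1−qᵢ) over the active causes.
For the numerator, keep only nearby quarry blast=true terms: 0.869632*0.421 = 0.366115
Denominator P(spike | ¬minor quake, heavy truck traffic): 0.5926*0.579 + 0.869632*0.421 = 0.709230
P(nearby quarry blast | spike, ¬minor quake, heavy truck traffic) = 0.366115/0.709230 ≈ 0.516

P(nearby quarry blast | spike, ¬minor quake, heavy truck traffic) ≈ 0.516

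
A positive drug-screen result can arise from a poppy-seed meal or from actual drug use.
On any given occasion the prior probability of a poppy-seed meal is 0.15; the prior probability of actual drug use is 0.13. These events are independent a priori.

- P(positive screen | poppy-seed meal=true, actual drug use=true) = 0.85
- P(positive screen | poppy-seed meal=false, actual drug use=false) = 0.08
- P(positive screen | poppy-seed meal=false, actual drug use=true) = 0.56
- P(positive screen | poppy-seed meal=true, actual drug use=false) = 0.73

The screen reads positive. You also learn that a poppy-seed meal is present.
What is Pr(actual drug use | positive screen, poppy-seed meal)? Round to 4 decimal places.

For the numerator, keep only actual drug use=true terms: 0.85*0.13 = 0.110500
The normalizing constant is 0.73*0.87 + 0.85*0.13 = 0.745600
Posterior = 0.110500 / 0.745600 ≈ 0.1482

Pr(actual drug use | positive screen, poppy-seed meal) ≈ 0.1482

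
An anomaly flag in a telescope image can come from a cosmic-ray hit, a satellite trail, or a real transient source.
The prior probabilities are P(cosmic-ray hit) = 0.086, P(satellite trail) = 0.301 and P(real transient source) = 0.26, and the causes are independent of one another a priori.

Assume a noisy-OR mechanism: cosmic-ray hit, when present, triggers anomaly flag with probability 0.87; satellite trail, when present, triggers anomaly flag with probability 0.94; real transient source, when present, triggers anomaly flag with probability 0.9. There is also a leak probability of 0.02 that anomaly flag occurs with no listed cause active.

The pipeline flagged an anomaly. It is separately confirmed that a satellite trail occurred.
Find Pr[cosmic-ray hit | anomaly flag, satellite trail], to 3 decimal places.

Pr[cosmic-ray hit | anomaly flag, satellite trail] ≈ 0.089

Under noisy-OR, P(anomaly flag | causes) = 1 − (1−0.02)·∏(1−qᵢ) over the active causes.
Weight on cosmic-ray hit=true, given the evidence: 0.063154 + 0.022343 = 0.085497
The normalizing constant is 0.9412·0.914·0.74 + 0.99412·0.914·0.26 + 0.992356·0.086·0.74 + 0.999236·0.086·0.26 = 0.958330
Posterior = 0.085497 / 0.958330 ≈ 0.089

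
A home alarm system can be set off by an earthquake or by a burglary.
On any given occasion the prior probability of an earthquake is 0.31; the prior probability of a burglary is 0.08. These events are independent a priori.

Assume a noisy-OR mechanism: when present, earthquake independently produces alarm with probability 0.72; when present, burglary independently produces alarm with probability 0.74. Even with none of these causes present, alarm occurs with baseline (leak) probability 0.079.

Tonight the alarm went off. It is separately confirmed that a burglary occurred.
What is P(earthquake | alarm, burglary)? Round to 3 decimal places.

P(earthquake | alarm, burglary) ≈ 0.355

Under noisy-OR, P(alarm | causes) = 1 − (1−0.079)·∏(1−qᵢ) over the active causes.
P(alarm | burglary) = 0.76054·0.69 + 0.932951·0.31 = 0.524773 + 0.289215 = 0.813988
The earthquake-present share is 0.932951·0.31 = 0.289215.
So P(earthquake | alarm, burglary) = 0.289215/0.813988 ≈ 0.355.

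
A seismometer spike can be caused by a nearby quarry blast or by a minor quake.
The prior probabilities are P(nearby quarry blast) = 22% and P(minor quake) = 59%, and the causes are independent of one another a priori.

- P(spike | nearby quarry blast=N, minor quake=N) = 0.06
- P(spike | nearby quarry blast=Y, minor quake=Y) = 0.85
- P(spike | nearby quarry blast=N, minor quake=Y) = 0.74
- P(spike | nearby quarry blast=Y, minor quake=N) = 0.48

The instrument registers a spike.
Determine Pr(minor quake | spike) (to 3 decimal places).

Pr(minor quake | spike) ≈ 0.878

Sum P(spike|·) weighted by the priors over the 4 (nearby quarry blast, minor quake) configurations:
  P(spike) = 0.06·0.78·0.41 + 0.74·0.78·0.59 + 0.48·0.22·0.41 + 0.85·0.22·0.59
        = 0.019188 + 0.340548 + 0.043296 + 0.110330 = 0.513362
The terms with minor quake present sum to 0.450878, so
  P(minor quake | spike) = 0.450878 / 0.513362 ≈ 0.878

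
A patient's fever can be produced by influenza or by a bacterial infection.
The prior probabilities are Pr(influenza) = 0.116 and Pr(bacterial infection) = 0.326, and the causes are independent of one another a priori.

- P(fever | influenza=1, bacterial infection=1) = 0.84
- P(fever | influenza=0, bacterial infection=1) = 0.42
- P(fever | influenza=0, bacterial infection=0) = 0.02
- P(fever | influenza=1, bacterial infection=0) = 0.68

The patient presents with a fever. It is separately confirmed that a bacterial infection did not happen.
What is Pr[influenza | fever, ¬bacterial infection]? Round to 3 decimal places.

Weight on influenza=true, given the evidence: 0.68·0.116 = 0.078880
Denominator P(fever | ¬bacterial infection): 0.02·0.884 + 0.68·0.116 = 0.096560
Posterior = 0.078880 / 0.096560 ≈ 0.817

Pr[influenza | fever, ¬bacterial infection] ≈ 0.817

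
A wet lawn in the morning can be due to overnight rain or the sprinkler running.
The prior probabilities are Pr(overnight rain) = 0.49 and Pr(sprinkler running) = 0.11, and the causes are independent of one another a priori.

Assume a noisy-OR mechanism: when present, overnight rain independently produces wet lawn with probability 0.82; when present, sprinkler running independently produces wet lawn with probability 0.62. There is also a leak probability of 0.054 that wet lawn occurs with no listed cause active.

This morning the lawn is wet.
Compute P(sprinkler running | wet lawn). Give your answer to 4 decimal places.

P(sprinkler running | wet lawn) ≈ 0.1827

Under noisy-OR, P(wet lawn | causes) = 1 − (1−0.054)·∏(1−qᵢ) over the active causes.
Numerator (weight on configurations with sprinkler running): 0.035933 + 0.050412 = 0.086345
Denominator P(wet lawn): 0.054*0.51*0.89 + 0.64052*0.51*0.11 + 0.82972*0.49*0.89 + 0.935294*0.49*0.11 = 0.472697
P(sprinkler running | wet lawn) = 0.086345/0.472697 ≈ 0.1827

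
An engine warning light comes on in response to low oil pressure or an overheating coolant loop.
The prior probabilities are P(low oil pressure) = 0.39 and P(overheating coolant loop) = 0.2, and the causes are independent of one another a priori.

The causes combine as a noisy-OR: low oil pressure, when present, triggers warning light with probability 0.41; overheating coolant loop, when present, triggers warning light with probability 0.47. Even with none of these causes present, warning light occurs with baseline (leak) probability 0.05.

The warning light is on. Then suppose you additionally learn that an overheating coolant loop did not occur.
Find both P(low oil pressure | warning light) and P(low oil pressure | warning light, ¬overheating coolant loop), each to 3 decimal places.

Under noisy-OR, P(warning light | causes) = 1 − (1−0.05)·∏(1−qᵢ) over the active causes.
Weight on low oil pressure=true, given the evidence: 0.137124 + 0.054829 = 0.191953
Normalizer over all consistent configurations: 0.05*0.61*0.8 + 0.4965*0.61*0.2 + 0.4395*0.39*0.8 + 0.702935*0.39*0.2 = 0.276926
Posterior = 0.191953 / 0.276926 ≈ 0.693

Now condition on the additional information:
P(warning light | ¬overheating coolant loop) = 0.05*0.61 + 0.4395*0.39 = 0.030500 + 0.171405 = 0.201905
Of this, 0.171405 comes from 0.4395*0.39 (the low oil pressure=true cases).
So P(low oil pressure | warning light, ¬overheating coolant loop) = 0.171405/0.201905 ≈ 0.849.

P(low oil pressure | warning light) ≈ 0.693; P(low oil pressure | warning light, ¬overheating coolant loop) ≈ 0.849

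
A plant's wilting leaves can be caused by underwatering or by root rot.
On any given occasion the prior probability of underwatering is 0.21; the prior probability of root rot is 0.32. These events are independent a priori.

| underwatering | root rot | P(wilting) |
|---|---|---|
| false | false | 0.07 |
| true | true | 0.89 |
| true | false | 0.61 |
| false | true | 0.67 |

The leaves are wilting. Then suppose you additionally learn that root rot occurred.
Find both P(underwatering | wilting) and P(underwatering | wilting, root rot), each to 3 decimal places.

P(underwatering | wilting) ≈ 0.415; P(underwatering | wilting, root rot) ≈ 0.261

Sum P(wilting|·) weighted by the priors over the 4 (underwatering, root rot) configurations:
  P(wilting) = 0.07×0.79×0.68 + 0.67×0.79×0.32 + 0.61×0.21×0.68 + 0.89×0.21×0.32
        = 0.037604 + 0.169376 + 0.087108 + 0.059808 = 0.353896
The terms with underwatering present sum to 0.146916, so
  P(underwatering | wilting) = 0.146916 / 0.353896 ≈ 0.415

Now condition on the additional information:
P(wilting | root rot) = 0.67*0.79 + 0.89*0.21 = 0.529300 + 0.186900 = 0.716200
Restricting to configurations with underwatering present: 0.89*0.21 = 0.186900.
So P(underwatering | wilting, root rot) = 0.186900/0.716200 ≈ 0.261.
The drop from 0.415 to 0.261 is the explaining-away (discounting) effect.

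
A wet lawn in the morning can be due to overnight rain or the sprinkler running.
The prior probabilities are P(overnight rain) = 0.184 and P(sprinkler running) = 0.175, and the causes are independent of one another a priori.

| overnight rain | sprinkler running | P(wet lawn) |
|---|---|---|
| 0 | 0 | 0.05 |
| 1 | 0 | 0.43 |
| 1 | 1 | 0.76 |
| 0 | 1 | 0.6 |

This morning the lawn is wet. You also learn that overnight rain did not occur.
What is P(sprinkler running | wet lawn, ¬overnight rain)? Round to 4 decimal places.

P(wet lawn | ¬overnight rain) = 0.05·0.825 + 0.6·0.175 = 0.041250 + 0.105000 = 0.146250
The sprinkler running-present share is 0.6·0.175 = 0.105000.
So P(sprinkler running | wet lawn, ¬overnight rain) = 0.105000/0.146250 ≈ 0.7179.

P(sprinkler running | wet lawn, ¬overnight rain) ≈ 0.7179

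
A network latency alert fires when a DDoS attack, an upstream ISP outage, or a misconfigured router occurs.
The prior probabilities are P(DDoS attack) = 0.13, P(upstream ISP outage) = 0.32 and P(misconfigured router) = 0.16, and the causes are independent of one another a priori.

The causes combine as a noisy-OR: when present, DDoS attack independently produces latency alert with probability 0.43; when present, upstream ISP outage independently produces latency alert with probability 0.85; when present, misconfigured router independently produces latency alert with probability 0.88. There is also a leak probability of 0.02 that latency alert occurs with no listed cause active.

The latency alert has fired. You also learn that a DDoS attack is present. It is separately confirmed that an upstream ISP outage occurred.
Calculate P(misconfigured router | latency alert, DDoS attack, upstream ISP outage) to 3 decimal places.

P(misconfigured router | latency alert, DDoS attack, upstream ISP outage) ≈ 0.171

Under noisy-OR, P(latency alert | causes) = 1 − (1−0.02)·∏(1−qᵢ) over the active causes.
P(latency alert | DDoS attack, upstream ISP outage) = 0.91621*0.84 + 0.989945*0.16 = 0.769616 + 0.158391 = 0.928007
The misconfigured router-present share is 0.989945*0.16 = 0.158391.
P(misconfigured router | latency alert, DDoS attack, upstream ISP outage) = 0.158391 / 0.928007 ≈ 0.171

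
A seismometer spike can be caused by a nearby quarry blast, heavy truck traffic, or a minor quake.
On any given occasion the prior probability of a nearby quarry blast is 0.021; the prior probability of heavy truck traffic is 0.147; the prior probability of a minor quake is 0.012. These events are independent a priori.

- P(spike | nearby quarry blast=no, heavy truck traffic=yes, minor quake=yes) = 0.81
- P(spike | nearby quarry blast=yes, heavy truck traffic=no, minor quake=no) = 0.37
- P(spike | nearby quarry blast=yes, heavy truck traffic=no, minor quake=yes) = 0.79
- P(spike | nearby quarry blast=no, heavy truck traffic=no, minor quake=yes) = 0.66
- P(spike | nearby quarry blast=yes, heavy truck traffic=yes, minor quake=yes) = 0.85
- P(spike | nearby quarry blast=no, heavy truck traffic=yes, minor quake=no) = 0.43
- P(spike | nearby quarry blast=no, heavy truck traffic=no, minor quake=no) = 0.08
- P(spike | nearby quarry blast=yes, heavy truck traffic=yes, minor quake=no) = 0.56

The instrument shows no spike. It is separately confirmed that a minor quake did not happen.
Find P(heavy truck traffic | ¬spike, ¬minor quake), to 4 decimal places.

P(heavy truck traffic | ¬spike, ¬minor quake) ≈ 0.0966

Sum P(¬spike|·) weighted by the priors over the 4 (nearby quarry blast, heavy truck traffic) configurations:
  P(¬spike | ¬minor quake) = 0.92×0.979×0.853 + 0.57×0.979×0.147 + 0.63×0.021×0.853 + 0.44×0.021×0.147
        = 0.768280 + 0.082030 + 0.011285 + 0.001358 = 0.862953
The terms with heavy truck traffic present sum to 0.083388, so
  P(heavy truck traffic | ¬spike, ¬minor quake) = 0.083388 / 0.862953 ≈ 0.0966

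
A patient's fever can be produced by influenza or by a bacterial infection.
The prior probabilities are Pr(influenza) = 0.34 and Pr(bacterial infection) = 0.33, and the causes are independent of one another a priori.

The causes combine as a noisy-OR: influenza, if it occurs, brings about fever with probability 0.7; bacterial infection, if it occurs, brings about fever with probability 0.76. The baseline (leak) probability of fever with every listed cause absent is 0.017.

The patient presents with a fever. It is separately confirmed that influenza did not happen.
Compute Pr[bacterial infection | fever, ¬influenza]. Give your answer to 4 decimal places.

Under noisy-OR, P(fever | causes) = 1 − (1−0.017)·∏(1−qᵢ) over the active causes.
Numerator (weight on configurations with bacterial infection): 0.76408*0.33 = 0.252146
Normalizer over all consistent configurations: 0.017*0.67 + 0.76408*0.33 = 0.263536
Posterior = 0.252146 / 0.263536 ≈ 0.9568

Pr[bacterial infection | fever, ¬influenza] ≈ 0.9568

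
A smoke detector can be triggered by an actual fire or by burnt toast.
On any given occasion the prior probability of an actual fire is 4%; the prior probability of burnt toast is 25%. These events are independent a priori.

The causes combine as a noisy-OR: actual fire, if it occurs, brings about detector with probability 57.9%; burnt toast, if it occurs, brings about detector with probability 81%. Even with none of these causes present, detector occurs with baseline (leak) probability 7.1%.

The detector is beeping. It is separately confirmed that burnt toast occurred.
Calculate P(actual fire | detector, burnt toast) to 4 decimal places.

P(actual fire | detector, burnt toast) ≈ 0.0447

Under noisy-OR, P(detector | causes) = 1 − (1−0.071)·∏(1−qᵢ) over the active causes.
Enumerate both values of actual fire and weight by the priors:
  P(detector | burnt toast) = 0.82349×0.96 + 0.925689×0.04
        = 0.790550 + 0.037028 = 0.827578
The terms with actual fire present sum to 0.037028, so
  P(actual fire | detector, burnt toast) = 0.037028 / 0.827578 ≈ 0.0447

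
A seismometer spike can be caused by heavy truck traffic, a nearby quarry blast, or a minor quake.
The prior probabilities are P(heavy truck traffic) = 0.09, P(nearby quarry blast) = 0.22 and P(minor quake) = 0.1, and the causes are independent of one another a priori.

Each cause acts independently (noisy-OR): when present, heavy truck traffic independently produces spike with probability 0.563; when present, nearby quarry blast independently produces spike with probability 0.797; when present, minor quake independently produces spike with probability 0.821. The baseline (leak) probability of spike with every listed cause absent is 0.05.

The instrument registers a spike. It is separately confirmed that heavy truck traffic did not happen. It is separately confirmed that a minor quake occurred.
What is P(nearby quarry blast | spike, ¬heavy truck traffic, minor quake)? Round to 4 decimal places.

P(nearby quarry blast | spike, ¬heavy truck traffic, minor quake) ≈ 0.2471

Under noisy-OR, P(spike | causes) = 1 − (1−0.05)·∏(1−qᵢ) over the active causes.
P(spike | ¬heavy truck traffic, minor quake) = 0.82995×0.78 + 0.96548×0.22 = 0.647361 + 0.212406 = 0.859767
Of this, 0.212406 comes from 0.96548×0.22 (the nearby quarry blast=true cases).
Hence the posterior is 0.212406/0.859767 ≈ 0.2471.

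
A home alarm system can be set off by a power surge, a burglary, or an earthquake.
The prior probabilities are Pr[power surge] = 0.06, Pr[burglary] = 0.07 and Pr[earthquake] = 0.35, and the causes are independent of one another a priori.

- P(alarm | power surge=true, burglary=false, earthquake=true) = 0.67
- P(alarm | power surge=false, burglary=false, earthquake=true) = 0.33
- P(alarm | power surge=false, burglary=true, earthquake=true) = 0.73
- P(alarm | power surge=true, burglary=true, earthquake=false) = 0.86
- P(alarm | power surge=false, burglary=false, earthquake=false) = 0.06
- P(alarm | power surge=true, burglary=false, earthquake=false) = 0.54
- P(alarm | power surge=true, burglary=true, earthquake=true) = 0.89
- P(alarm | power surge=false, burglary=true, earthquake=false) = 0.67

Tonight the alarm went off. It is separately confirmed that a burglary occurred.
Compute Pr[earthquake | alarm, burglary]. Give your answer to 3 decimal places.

Pr[earthquake | alarm, burglary] ≈ 0.369

By total probability over the 4 (power surge, earthquake) configurations:
  P(alarm | burglary) = 0.67×0.94×0.65 + 0.73×0.94×0.35 + 0.86×0.06×0.65 + 0.89×0.06×0.35
        = 0.409370 + 0.240170 + 0.033540 + 0.018690 = 0.701770
The terms with earthquake present sum to 0.258860, so
  P(earthquake | alarm, burglary) = 0.258860 / 0.701770 ≈ 0.369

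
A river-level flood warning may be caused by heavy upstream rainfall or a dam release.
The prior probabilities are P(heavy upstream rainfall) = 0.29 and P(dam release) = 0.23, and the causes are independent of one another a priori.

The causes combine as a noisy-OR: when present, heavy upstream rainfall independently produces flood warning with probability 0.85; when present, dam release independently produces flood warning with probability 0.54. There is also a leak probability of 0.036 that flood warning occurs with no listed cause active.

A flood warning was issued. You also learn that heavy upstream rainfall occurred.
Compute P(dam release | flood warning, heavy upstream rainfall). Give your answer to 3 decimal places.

P(dam release | flood warning, heavy upstream rainfall) ≈ 0.246

Under noisy-OR, P(flood warning | causes) = 1 − (1−0.036)·∏(1−qᵢ) over the active causes.
P(flood warning | heavy upstream rainfall) = 0.8554×0.77 + 0.933484×0.23 = 0.658658 + 0.214701 = 0.873359
The dam release-present share is 0.933484×0.23 = 0.214701.
Hence the posterior is 0.214701/0.873359 ≈ 0.246.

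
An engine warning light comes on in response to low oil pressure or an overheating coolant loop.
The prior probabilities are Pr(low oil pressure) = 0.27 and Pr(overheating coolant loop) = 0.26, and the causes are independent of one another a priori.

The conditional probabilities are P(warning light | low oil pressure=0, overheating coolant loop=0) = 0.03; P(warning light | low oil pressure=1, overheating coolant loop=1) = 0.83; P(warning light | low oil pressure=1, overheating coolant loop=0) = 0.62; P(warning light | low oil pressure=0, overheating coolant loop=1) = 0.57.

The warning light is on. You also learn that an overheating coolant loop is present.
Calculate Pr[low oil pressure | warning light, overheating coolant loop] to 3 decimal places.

Pr[low oil pressure | warning light, overheating coolant loop] ≈ 0.350

P(warning light | overheating coolant loop) = 0.57*0.73 + 0.83*0.27 = 0.416100 + 0.224100 = 0.640200
Of this, 0.224100 comes from 0.83*0.27 (the low oil pressure=true cases).
P(low oil pressure | warning light, overheating coolant loop) = 0.224100 / 0.640200 ≈ 0.350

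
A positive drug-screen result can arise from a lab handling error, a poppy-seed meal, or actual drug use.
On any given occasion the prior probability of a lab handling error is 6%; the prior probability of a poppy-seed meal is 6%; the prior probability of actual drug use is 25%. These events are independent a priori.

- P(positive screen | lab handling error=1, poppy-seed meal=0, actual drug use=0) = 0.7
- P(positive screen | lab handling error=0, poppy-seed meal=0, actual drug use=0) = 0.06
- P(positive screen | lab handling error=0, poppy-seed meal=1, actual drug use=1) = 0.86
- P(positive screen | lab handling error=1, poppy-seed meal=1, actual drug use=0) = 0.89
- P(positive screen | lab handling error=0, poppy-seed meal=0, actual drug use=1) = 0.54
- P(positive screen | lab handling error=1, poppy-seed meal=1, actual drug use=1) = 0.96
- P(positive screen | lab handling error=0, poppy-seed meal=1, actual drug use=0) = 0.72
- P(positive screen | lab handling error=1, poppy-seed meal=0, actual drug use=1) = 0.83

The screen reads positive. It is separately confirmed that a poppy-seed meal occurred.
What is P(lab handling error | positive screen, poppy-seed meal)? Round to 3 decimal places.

Sum P(positive screen|·) weighted by the priors over the 4 (lab handling error, actual drug use) configurations:
  P(positive screen | poppy-seed meal) = 0.72·0.94·0.75 + 0.86·0.94·0.25 + 0.89·0.06·0.75 + 0.96·0.06·0.25
        = 0.507600 + 0.202100 + 0.040050 + 0.014400 = 0.764150
The terms with lab handling error present sum to 0.054450, so
  P(lab handling error | positive screen, poppy-seed meal) = 0.054450 / 0.764150 ≈ 0.071

P(lab handling error | positive screen, poppy-seed meal) ≈ 0.071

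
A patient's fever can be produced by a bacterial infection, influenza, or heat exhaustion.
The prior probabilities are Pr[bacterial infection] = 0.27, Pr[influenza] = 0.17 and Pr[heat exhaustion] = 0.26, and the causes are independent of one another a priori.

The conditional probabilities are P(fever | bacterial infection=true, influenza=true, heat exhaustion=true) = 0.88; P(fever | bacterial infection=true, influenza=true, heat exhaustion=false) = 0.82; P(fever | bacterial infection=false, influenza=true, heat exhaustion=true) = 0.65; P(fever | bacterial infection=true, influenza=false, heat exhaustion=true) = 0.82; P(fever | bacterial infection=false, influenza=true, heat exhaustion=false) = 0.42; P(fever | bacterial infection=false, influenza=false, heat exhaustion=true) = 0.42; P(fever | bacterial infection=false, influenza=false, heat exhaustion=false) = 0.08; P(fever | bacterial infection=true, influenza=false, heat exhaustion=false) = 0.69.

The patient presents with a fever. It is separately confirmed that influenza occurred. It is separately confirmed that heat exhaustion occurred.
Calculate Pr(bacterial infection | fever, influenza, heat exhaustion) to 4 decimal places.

By total probability over both values of bacterial infection:
  P(fever | influenza, heat exhaustion) = 0.65·0.73 + 0.88·0.27
        = 0.474500 + 0.237600 = 0.712100
Keeping only the bacterial infection-present terms gives 0.237600, so
  P(bacterial infection | fever, influenza, heat exhaustion) = 0.237600 / 0.712100 ≈ 0.3337

Pr(bacterial infection | fever, influenza, heat exhaustion) ≈ 0.3337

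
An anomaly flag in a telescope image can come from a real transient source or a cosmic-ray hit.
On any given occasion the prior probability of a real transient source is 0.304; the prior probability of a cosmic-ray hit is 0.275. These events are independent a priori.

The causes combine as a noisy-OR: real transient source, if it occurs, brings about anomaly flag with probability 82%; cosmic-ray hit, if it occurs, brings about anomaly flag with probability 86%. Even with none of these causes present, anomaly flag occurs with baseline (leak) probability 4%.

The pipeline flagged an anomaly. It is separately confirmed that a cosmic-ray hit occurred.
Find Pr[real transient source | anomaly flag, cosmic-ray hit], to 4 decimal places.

Pr[real transient source | anomaly flag, cosmic-ray hit] ≈ 0.3299

Under noisy-OR, P(anomaly flag | causes) = 1 − (1−0.04)·∏(1−qᵢ) over the active causes.
Weight on real transient source=true, given the evidence: 0.975808×0.304 = 0.296646
Normalizer over all consistent configurations: 0.8656×0.696 + 0.975808×0.304 = 0.899104
Posterior = 0.296646 / 0.899104 ≈ 0.3299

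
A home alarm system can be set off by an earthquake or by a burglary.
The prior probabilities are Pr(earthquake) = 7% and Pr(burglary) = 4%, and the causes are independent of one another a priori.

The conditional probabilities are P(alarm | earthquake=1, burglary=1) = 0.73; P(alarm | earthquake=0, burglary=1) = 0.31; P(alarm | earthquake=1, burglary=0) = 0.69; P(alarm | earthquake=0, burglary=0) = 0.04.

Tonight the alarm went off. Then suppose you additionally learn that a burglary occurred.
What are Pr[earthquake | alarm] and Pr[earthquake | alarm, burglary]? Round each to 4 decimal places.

Pr[earthquake | alarm] ≈ 0.5061; Pr[earthquake | alarm, burglary] ≈ 0.1506

P(alarm) = 0.04·0.93·0.96 + 0.31·0.93·0.04 + 0.69·0.07·0.96 + 0.73·0.07·0.04 = 0.035712 + 0.011532 + 0.046368 + 0.002044 = 0.095656
The earthquake-present share is 0.046368 + 0.002044 = 0.048412.
P(earthquake | alarm) = 0.048412 / 0.095656 ≈ 0.5061

Now condition on the additional information:
Weight on earthquake=true, given the evidence: 0.73×0.07 = 0.051100
Denominator P(alarm | burglary): 0.31×0.93 + 0.73×0.07 = 0.339400
Posterior = 0.051100 / 0.339400 ≈ 0.1506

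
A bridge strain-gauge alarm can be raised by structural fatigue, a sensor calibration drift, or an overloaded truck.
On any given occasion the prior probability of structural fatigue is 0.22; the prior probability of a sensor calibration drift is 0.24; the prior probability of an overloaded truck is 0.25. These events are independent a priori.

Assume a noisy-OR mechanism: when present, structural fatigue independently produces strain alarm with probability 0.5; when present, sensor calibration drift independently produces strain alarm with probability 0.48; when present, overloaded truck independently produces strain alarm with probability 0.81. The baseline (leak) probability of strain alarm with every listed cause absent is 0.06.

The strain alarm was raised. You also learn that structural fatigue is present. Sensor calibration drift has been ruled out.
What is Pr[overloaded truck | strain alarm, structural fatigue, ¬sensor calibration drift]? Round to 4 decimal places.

Under noisy-OR, P(strain alarm | causes) = 1 − (1−0.06)·∏(1−qᵢ) over the active causes.
Weight on overloaded truck=true, given the evidence: 0.9107×0.25 = 0.227675
Denominator P(strain alarm | structural fatigue, ¬sensor calibration drift): 0.53×0.75 + 0.9107×0.25 = 0.625175
P(overloaded truck | strain alarm, structural fatigue, ¬sensor calibration drift) = 0.227675/0.625175 ≈ 0.3642

Pr[overloaded truck | strain alarm, structural fatigue, ¬sensor calibration drift] ≈ 0.3642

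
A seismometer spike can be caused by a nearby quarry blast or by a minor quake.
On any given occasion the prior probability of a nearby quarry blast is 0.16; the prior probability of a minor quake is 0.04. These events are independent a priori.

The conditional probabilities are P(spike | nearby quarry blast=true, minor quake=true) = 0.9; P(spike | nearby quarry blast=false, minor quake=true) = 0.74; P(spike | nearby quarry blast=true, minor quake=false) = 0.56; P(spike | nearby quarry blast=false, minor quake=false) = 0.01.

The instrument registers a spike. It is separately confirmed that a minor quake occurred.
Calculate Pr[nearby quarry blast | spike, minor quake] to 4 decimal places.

By total probability over both values of nearby quarry blast:
  P(spike | minor quake) = 0.74·0.84 + 0.9·0.16
        = 0.621600 + 0.144000 = 0.765600
The terms with nearby quarry blast present sum to 0.144000, so
  P(nearby quarry blast | spike, minor quake) = 0.144000 / 0.765600 ≈ 0.1881

Pr[nearby quarry blast | spike, minor quake] ≈ 0.1881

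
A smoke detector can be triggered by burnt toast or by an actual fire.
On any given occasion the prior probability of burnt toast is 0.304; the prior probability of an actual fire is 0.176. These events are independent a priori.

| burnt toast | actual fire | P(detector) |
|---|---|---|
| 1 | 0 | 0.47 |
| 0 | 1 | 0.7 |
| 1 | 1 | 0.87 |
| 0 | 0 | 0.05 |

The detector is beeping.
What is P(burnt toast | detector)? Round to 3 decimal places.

For the numerator, keep only burnt toast=true terms: 0.117733 + 0.046548 = 0.164281
Normalizer over all consistent configurations: 0.05×0.696×0.824 + 0.7×0.696×0.176 + 0.47×0.304×0.824 + 0.87×0.304×0.176 = 0.278703
P(burnt toast | detector) = 0.164281/0.278703 ≈ 0.589

P(burnt toast | detector) ≈ 0.589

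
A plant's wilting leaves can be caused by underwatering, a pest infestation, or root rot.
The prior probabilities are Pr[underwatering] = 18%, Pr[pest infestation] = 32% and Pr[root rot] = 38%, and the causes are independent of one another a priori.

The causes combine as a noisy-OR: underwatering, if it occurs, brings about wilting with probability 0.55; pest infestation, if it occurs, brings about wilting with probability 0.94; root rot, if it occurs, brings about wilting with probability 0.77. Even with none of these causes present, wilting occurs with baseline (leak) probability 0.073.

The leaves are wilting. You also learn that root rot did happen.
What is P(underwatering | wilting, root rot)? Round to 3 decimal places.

P(underwatering | wilting, root rot) ≈ 0.194

Under noisy-OR, P(wilting | causes) = 1 − (1−0.073)·∏(1−qᵢ) over the active causes.
Enumerate the 4 (underwatering, pest infestation) configurations and weight by the priors:
  P(wilting | root rot) = 0.78679·0.82·0.68 + 0.987207·0.82·0.32 + 0.904056·0.18·0.68 + 0.994243·0.18·0.32
        = 0.438714 + 0.259043 + 0.110656 + 0.057268 = 0.865681
Keeping only the underwatering-present terms gives 0.167924, so
  P(underwatering | wilting, root rot) = 0.167924 / 0.865681 ≈ 0.194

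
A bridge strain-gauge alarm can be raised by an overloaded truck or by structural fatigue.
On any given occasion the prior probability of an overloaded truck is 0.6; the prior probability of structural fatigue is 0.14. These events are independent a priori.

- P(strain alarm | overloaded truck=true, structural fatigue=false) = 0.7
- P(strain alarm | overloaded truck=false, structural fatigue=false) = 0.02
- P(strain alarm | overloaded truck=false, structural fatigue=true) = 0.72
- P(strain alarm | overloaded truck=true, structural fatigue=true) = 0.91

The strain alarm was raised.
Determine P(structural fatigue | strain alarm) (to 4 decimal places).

P(strain alarm) = 0.02×0.4×0.86 + 0.72×0.4×0.14 + 0.7×0.6×0.86 + 0.91×0.6×0.14 = 0.006880 + 0.040320 + 0.361200 + 0.076440 = 0.484840
The structural fatigue-present share is 0.040320 + 0.076440 = 0.116760.
Hence the posterior is 0.116760/0.484840 ≈ 0.2408.

P(structural fatigue | strain alarm) ≈ 0.2408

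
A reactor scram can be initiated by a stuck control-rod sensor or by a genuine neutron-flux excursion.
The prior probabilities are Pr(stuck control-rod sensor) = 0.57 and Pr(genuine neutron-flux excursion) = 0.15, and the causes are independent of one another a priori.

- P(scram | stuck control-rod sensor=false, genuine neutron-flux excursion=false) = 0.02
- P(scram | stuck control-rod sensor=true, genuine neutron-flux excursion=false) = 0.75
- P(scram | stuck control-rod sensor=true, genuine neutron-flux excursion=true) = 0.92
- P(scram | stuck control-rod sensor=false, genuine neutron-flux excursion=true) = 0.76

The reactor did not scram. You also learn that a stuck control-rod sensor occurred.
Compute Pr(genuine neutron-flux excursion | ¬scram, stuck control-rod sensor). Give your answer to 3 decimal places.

Numerator (weight on configurations with genuine neutron-flux excursion): 0.08×0.15 = 0.012000
Normalizer over all consistent configurations: 0.25×0.85 + 0.08×0.15 = 0.224500
P(genuine neutron-flux excursion | ¬scram, stuck control-rod sensor) = 0.012000/0.224500 ≈ 0.053

Pr(genuine neutron-flux excursion | ¬scram, stuck control-rod sensor) ≈ 0.053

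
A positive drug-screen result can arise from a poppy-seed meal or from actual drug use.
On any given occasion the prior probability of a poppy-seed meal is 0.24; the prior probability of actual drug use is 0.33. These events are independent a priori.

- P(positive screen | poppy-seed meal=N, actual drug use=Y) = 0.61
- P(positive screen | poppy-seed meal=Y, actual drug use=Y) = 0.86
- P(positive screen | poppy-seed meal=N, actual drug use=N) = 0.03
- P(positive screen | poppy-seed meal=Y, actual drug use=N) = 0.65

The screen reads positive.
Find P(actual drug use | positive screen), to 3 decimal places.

P(actual drug use | positive screen) ≈ 0.649

Enumerate the 4 (poppy-seed meal, actual drug use) configurations and weight by the priors:
  P(positive screen) = 0.03×0.76×0.67 + 0.61×0.76×0.33 + 0.65×0.24×0.67 + 0.86×0.24×0.33
        = 0.015276 + 0.152988 + 0.104520 + 0.068112 = 0.340896
The terms with actual drug use present sum to 0.221100, so
  P(actual drug use | positive screen) = 0.221100 / 0.340896 ≈ 0.649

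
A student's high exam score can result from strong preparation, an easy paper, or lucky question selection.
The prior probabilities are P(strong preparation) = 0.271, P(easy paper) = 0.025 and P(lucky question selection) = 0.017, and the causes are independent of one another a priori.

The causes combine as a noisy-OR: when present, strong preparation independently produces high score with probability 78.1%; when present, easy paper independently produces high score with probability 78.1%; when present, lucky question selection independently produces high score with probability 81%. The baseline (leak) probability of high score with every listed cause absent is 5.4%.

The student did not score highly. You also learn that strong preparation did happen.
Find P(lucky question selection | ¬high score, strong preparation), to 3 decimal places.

P(lucky question selection | ¬high score, strong preparation) ≈ 0.003

Under noisy-OR, P(high score | causes) = 1 − (1−0.054)·∏(1−qᵢ) over the active causes.
Enumerate the 4 (easy paper, lucky question selection) configurations and weight by the priors:
  P(¬high score | strong preparation) = 0.207174·0.975·0.983 + 0.039363·0.975·0.017 + 0.045371·0.025·0.983 + 0.008621·0.025·0.017
        = 0.198561 + 0.000652 + 0.001115 + 0.000004 = 0.200332
Keeping only the lucky question selection-present terms gives 0.000656, so
  P(lucky question selection | ¬high score, strong preparation) = 0.000656 / 0.200332 ≈ 0.003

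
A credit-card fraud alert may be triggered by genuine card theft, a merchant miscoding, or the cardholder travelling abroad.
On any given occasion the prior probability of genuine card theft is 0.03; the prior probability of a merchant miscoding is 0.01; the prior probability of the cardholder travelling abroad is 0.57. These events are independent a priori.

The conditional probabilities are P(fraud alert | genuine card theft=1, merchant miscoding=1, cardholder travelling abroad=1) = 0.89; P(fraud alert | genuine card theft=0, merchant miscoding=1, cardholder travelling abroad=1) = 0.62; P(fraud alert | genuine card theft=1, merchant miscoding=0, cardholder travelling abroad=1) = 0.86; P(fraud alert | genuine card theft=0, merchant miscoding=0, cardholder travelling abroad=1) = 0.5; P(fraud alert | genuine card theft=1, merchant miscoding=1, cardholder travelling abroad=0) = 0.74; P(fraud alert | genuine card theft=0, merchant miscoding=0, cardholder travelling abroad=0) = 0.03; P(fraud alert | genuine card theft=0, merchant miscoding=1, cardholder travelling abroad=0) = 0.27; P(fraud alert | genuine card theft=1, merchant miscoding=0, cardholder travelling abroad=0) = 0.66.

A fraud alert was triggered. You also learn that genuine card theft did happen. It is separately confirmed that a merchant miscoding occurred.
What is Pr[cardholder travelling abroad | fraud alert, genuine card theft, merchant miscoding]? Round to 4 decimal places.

Pr[cardholder travelling abroad | fraud alert, genuine card theft, merchant miscoding] ≈ 0.6145

By total probability over both values of cardholder travelling abroad:
  P(fraud alert | genuine card theft, merchant miscoding) = 0.74×0.43 + 0.89×0.57
        = 0.318200 + 0.507300 = 0.825500
Keeping only the cardholder travelling abroad-present terms gives 0.507300, so
  P(cardholder travelling abroad | fraud alert, genuine card theft, merchant miscoding) = 0.507300 / 0.825500 ≈ 0.6145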